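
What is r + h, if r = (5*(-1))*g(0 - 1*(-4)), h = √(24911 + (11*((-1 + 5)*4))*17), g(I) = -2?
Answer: 10 + √27903 ≈ 177.04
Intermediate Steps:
h = √27903 (h = √(24911 + (11*(4*4))*17) = √(24911 + (11*16)*17) = √(24911 + 176*17) = √(24911 + 2992) = √27903 ≈ 167.04)
r = 10 (r = (5*(-1))*(-2) = -5*(-2) = 10)
r + h = 10 + √27903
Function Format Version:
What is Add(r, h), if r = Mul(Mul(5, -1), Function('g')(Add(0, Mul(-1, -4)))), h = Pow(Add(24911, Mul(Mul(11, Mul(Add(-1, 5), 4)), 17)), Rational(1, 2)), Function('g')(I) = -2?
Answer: Add(10, Pow(27903, Rational(1, 2))) ≈ 177.04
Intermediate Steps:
h = Pow(27903, Rational(1, 2)) (h = Pow(Add(24911, Mul(Mul(11, Mul(4, 4)), 17)), Rational(1, 2)) = Pow(Add(24911, Mul(Mul(11, 16), 17)), Rational(1, 2)) = Pow(Add(24911, Mul(176, 17)), Rational(1, 2)) = Pow(Add(24911, 2992), Rational(1, 2)) = Pow(27903, Rational(1, 2)) ≈ 167.04)
r = 10 (r = Mul(Mul(5, -1), -2) = Mul(-5, -2) = 10)
Add(r, h) = Add(10, Pow(27903, Rational(1, 2)))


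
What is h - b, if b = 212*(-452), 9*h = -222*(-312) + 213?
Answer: 310631/3 ≈ 1.0354e+5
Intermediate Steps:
h = 23159/3 (h = (-222*(-312) + 213)/9 = (69264 + 213)/9 = (⅑)*69477 = 23159/3 ≈ 7719.7)
b = -95824
h - b = 23159/3 - 1*(-95824) = 23159/3 + 95824 = 310631/3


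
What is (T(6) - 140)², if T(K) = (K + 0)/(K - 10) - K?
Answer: 87025/4 ≈ 21756.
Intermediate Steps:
T(K) = -K + K/(-10 + K) (T(K) = K/(-10 + K) - K = -K + K/(-10 + K))
(T(6) - 140)² = (6*(11 - 1*6)/(-10 + 6) - 140)² = (6*(11 - 6)/(-4) - 140)² = (6*(-¼)*5 - 140)² = (-15/2 - 140)² = (-295/2)² = 87025/4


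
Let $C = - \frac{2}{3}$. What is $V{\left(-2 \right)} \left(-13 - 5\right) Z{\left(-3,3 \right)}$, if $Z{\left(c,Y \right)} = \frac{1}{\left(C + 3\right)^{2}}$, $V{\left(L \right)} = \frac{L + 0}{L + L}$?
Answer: $- \frac{81}{49} \approx -1.6531$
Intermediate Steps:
$C = - \frac{2}{3}$ ($C = \left(-2\right) \frac{1}{3} = - \frac{2}{3} \approx -0.66667$)
$V{\left(L \right)} = \frac{1}{2}$ ($V{\left(L \right)} = \frac{L}{2 L} = L \frac{1}{2 L} = \frac{1}{2}$)
$Z{\left(c,Y \right)} = \frac{9}{49}$ ($Z{\left(c,Y \right)} = \frac{1}{\left(- \frac{2}{3} + 3\right)^{2}} = \frac{1}{\left(\frac{7}{3}\right)^{2}} = \frac{1}{\frac{49}{9}} = \frac{9}{49}$)
$V{\left(-2 \right)} \left(-13 - 5\right) Z{\left(-3,3 \right)} = \frac{-13 - 5}{2} \cdot \frac{9}{49} = \frac{1}{2} \left(-18\right) \frac{9}{49} = \left(-9\right) \frac{9}{49} = - \frac{81}{49}$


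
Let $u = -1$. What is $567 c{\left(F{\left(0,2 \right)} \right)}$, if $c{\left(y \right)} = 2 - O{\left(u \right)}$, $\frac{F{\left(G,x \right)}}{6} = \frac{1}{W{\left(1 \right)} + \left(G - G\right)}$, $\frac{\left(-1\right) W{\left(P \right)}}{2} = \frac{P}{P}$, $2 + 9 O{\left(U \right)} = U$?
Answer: $1323$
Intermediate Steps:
$O{\left(U \right)} = - \frac{2}{9} + \frac{U}{9}$
$W{\left(P \right)} = -2$ ($W{\left(P \right)} = - 2 \frac{P}{P} = \left(-2\right) 1 = -2$)
$F{\left(G,x \right)} = -3$ ($F{\left(G,x \right)} = \frac{6}{-2 + \left(G - G\right)} = \frac{6}{-2 + 0} = \frac{6}{-2} = 6 \left(- \frac{1}{2}\right) = -3$)
$c{\left(y \right)} = \frac{7}{3}$ ($c{\left(y \right)} = 2 - \left(- \frac{2}{9} + \frac{1}{9} \left(-1\right)\right) = 2 - \left(- \frac{2}{9} - \frac{1}{9}\right) = 2 - - \frac{1}{3} = 2 + \frac{1}{3} = \frac{7}{3}$)
$567 c{\left(F{\left(0,2 \right)} \right)} = 567 \cdot \frac{7}{3} = 1323$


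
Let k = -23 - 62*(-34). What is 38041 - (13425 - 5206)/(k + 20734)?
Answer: 868049360/22819 ≈ 38041.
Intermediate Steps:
k = 2085 (k = -23 + 2108 = 2085)
38041 - (13425 - 5206)/(k + 20734) = 38041 - (13425 - 5206)/(2085 + 20734) = 38041 - 8219/22819 = 868049360/22819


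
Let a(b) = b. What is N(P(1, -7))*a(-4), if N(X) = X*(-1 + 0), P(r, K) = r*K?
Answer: -28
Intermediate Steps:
P(r, K) = K*r
N(X) = -X (N(X) = X*(-1) = -X)
N(P(1, -7))*a(-4) = -(-7)*(-4) = -1*(-7)*(-4) = 7*(-4) = -28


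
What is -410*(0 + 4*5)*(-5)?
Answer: 41000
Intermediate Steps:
-410*(0 + 4*5)*(-5) = -410*(0 + 20)*(-5) = -8200*(-5) = -410*(-100) = 41000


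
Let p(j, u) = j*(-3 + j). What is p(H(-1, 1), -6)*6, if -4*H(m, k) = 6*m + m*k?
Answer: -105/8 ≈ -13.125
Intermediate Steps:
H(m, k) = -3*m/2 - k*m/4 (H(m, k) = -(6*m + m*k)/4 = -(6*m + k*m)/4 = -3*m/2 - k*m/4)
p(H(-1, 1), -6)*6 = ((-¼*(-1)*(6 + 1))*(-3 - ¼*(-1)*(6 + 1)))*6 = ((-¼*(-1)*7)*(-3 - ¼*(-1)*7))*6 = (7*(-3 + 7/4)/4)*6 = ((7/4)*(-5/4))*6 = -35/16*6 = -105/8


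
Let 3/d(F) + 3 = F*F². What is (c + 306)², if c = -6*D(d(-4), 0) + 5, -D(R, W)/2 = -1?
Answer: 89401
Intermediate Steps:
d(F) = 3/(-3 + F³) (d(F) = 3/(-3 + F*F²) = 3/(-3 + F³))
D(R, W) = 2 (D(R, W) = -2*(-1) = 2)
c = -7 (c = -6*2 + 5 = -12 + 5 = -7)
(c + 306)² = (-7 + 306)² = 299² = 89401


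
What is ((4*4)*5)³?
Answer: 512000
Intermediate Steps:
((4*4)*5)³ = (16*5)³ = 80³ = 512000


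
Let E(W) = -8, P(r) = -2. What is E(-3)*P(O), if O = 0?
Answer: 16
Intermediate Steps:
E(-3)*P(O) = -8*(-2) = 16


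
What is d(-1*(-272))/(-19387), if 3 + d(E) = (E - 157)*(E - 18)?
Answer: -29207/19387 ≈ -1.5065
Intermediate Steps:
d(E) = -3 + (-157 + E)*(-18 + E) (d(E) = -3 + (E - 157)*(E - 18) = -3 + (-157 + E)*(-18 + E))
d(-1*(-272))/(-19387) = (2823 + (-1*(-272))² - (-175)*(-272))/(-19387) = (2823 + 272² - 175*272)*(-1/19387) = (2823 + 73984 - 47600)*(-1/19387) = 29207*(-1/19387) = -29207/19387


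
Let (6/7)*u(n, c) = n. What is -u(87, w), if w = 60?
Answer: -203/2 ≈ -101.50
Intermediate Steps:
u(n, c) = 7*n/6
-u(87, w) = -7*87/6 = -1*203/2 = -203/2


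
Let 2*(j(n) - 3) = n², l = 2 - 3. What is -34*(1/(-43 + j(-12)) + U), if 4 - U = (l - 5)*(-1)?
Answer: 1071/16 ≈ 66.938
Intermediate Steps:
l = -1
U = -2 (U = 4 - (-1 - 5)*(-1) = 4 - (-6)*(-1) = 4 - 1*6 = 4 - 6 = -2)
j(n) = 3 + n²/2
-34*(1/(-43 + j(-12)) + U) = -34*(1/(-43 + (3 + (½)*(-12)²)) - 2) = -34*(1/(-43 + (3 + (½)*144)) - 2) = -34*(1/(-43 + (3 + 72)) - 2) = -34*(1/(-43 + 75) - 2) = -34*(1/32 - 2) = -34*(-63/32) = 1071/16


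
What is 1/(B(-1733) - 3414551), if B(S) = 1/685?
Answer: -685/2338967434 ≈ -2.9286e-7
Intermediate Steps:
B(S) = 1/685
1/(B(-1733) - 3414551) = 1/(1/685 - 3414551) = 1/(-2338967434/685) = -685/2338967434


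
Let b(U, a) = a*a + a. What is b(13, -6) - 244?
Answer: -214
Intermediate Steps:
b(U, a) = a + a² (b(U, a) = a² + a = a + a²)
b(13, -6) - 244 = -6*(1 - 6) - 244 = -6*(-5) - 244 = 30 - 244 = -214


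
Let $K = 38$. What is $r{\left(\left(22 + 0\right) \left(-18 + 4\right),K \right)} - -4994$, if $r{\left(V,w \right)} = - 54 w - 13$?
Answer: $2929$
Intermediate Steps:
$r{\left(V,w \right)} = -13 - 54 w$
$r{\left(\left(22 + 0\right) \left(-18 + 4\right),K \right)} - -4994 = \left(-13 - 2052\right) - -4994 = \left(-13 - 2052\right) + 4994 = -2065 + 4994 = 2929$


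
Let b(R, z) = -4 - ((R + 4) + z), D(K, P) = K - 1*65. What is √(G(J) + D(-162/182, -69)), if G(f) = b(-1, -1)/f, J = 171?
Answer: I*√1773715398/5187 ≈ 8.1194*I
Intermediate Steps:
D(K, P) = -65 + K (D(K, P) = K - 65 = -65 + K)
b(R, z) = -8 - R - z (b(R, z) = -4 - ((4 + R) + z) = -4 - (4 + R + z) = -4 + (-4 - R - z) = -8 - R - z)
G(f) = -6/f (G(f) = (-8 - 1*(-1) - 1*(-1))/f = (-8 + 1 + 1)/f = -6/f)
√(G(J) + D(-162/182, -69)) = √(-6/171 + (-65 - 162/182)) = √(-6*1/171 + (-65 - 162*1/182)) = √(-2/57 + (-65 - 81/91)) = √(-2/57 - 5996/91) = √(-341954/5187) = I*√1773715398/5187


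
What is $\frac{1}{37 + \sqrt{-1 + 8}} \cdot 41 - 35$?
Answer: $- \frac{46153}{1362} - \frac{41 \sqrt{7}}{1362} \approx -33.966$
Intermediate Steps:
$\frac{1}{37 + \sqrt{-1 + 8}} \cdot 41 - 35 = \frac{1}{37 + \sqrt{7}} \cdot 41 - 35 = \frac{41}{37 + \sqrt{7}} - 35 = -35 + \frac{41}{37 + \sqrt{7}}$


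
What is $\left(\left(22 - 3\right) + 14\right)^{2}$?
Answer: $1089$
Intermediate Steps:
$\left(\left(22 - 3\right) + 14\right)^{2} = \left(19 + 14\right)^{2} = 33^{2} = 1089$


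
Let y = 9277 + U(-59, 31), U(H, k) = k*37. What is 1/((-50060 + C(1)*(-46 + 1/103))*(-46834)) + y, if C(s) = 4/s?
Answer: 2526485152094951/242371944752 ≈ 10424.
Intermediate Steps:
U(H, k) = 37*k
y = 10424 (y = 9277 + 37*31 = 9277 + 1147 = 10424)
1/((-50060 + C(1)*(-46 + 1/103))*(-46834)) + y = 1/(-50060 + (4/1)*(-46 + 1/103)*(-46834)) + 10424 = -1/46834/(-50060 + (4*1)*(-46 + 1/103)) + 10424 = -1/46834/(-50060 + 4*(-4737/103)) + 10424 = -1/46834/(-50060 - 18948/103) + 10424 = -1/46834/(-5175128/103) + 10424 = -103/5175128*(-1/46834) + 10424 = 103/242371944752 + 10424 = 2526485152094951/242371944752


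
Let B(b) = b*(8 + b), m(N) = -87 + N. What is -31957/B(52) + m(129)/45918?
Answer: -81515027/7959120 ≈ -10.242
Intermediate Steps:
-31957/B(52) + m(129)/45918 = -31957*1/(52*(8 + 52)) + (-87 + 129)/45918 = -31957/(52*60) + 42*(1/45918) = -31957/3120 + 7/7653 = -81515027/7959120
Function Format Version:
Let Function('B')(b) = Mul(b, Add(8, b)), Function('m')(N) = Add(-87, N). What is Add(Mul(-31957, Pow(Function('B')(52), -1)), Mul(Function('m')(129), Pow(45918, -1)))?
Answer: Rational(-81515027, 7959120) ≈ -10.242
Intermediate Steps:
Add(Mul(-31957, Pow(Function('B')(52), -1)), Mul(Function('m')(129), Pow(45918, -1))) = Add(Mul(-31957, Pow(Mul(52, Add(8, 52)), -1)), Mul(Add(-87, 129), Pow(45918, -1))) = Add(Mul(-31957, Pow(Mul(52, 60), -1)), Mul(42, Rational(1, 45918))) = Add(Mul(-31957, Pow(3120, -1)), Rational(7, 7653)) = Add(Mul(-31957, Rational(1, 3120)), Rational(7, 7653)) = Add(Rational(-31957, 3120), Rational(7, 7653)) = Rational(-81515027, 7959120)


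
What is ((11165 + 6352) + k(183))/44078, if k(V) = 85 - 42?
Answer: 8780/22039 ≈ 0.39838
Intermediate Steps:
k(V) = 43
((11165 + 6352) + k(183))/44078 = ((11165 + 6352) + 43)/44078 = (17517 + 43)*(1/44078) = 17560*(1/44078) = 8780/22039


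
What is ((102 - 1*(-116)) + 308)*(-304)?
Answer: -159904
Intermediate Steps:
((102 - 1*(-116)) + 308)*(-304) = ((102 + 116) + 308)*(-304) = (218 + 308)*(-304) = 526*(-304) = -159904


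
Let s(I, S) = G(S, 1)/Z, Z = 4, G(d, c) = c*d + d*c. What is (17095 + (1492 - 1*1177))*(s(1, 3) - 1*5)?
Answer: -60935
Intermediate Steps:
G(d, c) = 2*c*d (G(d, c) = c*d + c*d = 2*c*d)
s(I, S) = S/2 (s(I, S) = (2*1*S)/4 = (2*S)*(¼) = S/2)
(17095 + (1492 - 1*1177))*(s(1, 3) - 1*5) = (17095 + (1492 - 1*1177))*((½)*3 - 1*5) = (17095 + (1492 - 1177))*(3/2 - 5) = (17095 + 315)*(-7/2) = 17410*(-7/2) = -60935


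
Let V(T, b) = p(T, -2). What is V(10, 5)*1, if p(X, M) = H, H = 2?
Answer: 2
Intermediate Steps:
p(X, M) = 2
V(T, b) = 2
V(10, 5)*1 = 2*1 = 2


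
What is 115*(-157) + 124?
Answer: -17931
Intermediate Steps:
115*(-157) + 124 = -18055 + 124 = -17931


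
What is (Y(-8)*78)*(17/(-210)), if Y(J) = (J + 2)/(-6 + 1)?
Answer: -1326/175 ≈ -7.5771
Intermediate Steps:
Y(J) = -⅖ - J/5 (Y(J) = (2 + J)/(-5) = (2 + J)*(-⅕) = -⅖ - J/5)
(Y(-8)*78)*(17/(-210)) = ((-⅖ - ⅕*(-8))*78)*(17/(-210)) = ((-⅖ + 8/5)*78)*(17*(-1/210)) = ((6/5)*78)*(-17/210) = (468/5)*(-17/210) = -1326/175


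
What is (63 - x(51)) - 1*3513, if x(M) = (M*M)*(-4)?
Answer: 6954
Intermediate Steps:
x(M) = -4*M² (x(M) = M²*(-4) = -4*M²)
(63 - x(51)) - 1*3513 = (63 - (-4)*51²) - 1*3513 = (63 - (-4)*2601) - 3513 = (63 - 1*(-10404)) - 3513 = (63 + 10404) - 3513 = 10467 - 3513 = 6954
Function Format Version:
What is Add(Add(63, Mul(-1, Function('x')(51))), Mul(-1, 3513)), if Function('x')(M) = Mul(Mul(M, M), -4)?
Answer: 6954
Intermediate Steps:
Function('x')(M) = Mul(-4, Pow(M, 2)) (Function('x')(M) = Mul(Pow(M, 2), -4) = Mul(-4, Pow(M, 2)))
Add(Add(63, Mul(-1, Function('x')(51))), Mul(-1, 3513)) = Add(Add(63, Mul(-1, Mul(-4, Pow(51, 2)))), Mul(-1, 3513)) = Add(Add(63, Mul(-1, Mul(-4, 2601))), -3513) = Add(Add(63, Mul(-1, -10404)), -3513) = Add(Add(63, 10404), -3513) = Add(10467, -3513) = 6954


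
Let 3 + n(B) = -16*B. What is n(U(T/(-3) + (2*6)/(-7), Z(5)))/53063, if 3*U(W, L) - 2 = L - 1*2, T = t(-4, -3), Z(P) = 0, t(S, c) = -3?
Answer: -3/53063 ≈ -5.6537e-5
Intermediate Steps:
T = -3
U(W, L) = L/3 (U(W, L) = 2/3 + (L - 1*2)/3 = 2/3 + (L - 2)/3 = 2/3 + (-2 + L)/3 = 2/3 + (-2/3 + L/3) = L/3)
n(B) = -3 - 16*B
n(U(T/(-3) + (2*6)/(-7), Z(5)))/53063 = (-3 - 16*0/3)/53063 = (-3 - 16*0)*(1/53063) = (-3 + 0)*(1/53063) = -3*1/53063 = -3/53063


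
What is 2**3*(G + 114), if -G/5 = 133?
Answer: -4408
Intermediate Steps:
G = -665 (G = -5*133 = -665)
2**3*(G + 114) = 2**3*(-665 + 114) = 8*(-551) = -4408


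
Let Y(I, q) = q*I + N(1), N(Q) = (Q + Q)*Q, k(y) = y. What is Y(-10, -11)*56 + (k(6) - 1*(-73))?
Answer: 6351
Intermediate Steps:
N(Q) = 2*Q² (N(Q) = (2*Q)*Q = 2*Q²)
Y(I, q) = 2 + I*q (Y(I, q) = q*I + 2*1² = I*q + 2*1 = I*q + 2 = 2 + I*q)
Y(-10, -11)*56 + (k(6) - 1*(-73)) = (2 - 10*(-11))*56 + (6 - 1*(-73)) = (2 + 110)*56 + (6 + 73) = 112*56 + 79 = 6272 + 79 = 6351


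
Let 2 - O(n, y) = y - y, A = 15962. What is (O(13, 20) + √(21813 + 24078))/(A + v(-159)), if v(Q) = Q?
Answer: 2/15803 + 3*√5099/15803 ≈ 0.013682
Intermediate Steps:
O(n, y) = 2 (O(n, y) = 2 - (y - y) = 2 - 1*0 = 2 + 0 = 2)
(O(13, 20) + √(21813 + 24078))/(A + v(-159)) = (2 + √(21813 + 24078))/(15962 - 159) = (2 + √45891)/15803 = (2 + 3*√5099)*(1/15803) = 2/15803 + 3*√5099/15803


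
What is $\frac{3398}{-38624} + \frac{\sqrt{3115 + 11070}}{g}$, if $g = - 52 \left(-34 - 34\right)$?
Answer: $- \frac{1699}{19312} + \frac{\sqrt{14185}}{3536} \approx -0.054294$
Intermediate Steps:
$g = 3536$ ($g = \left(-52\right) \left(-68\right) = 3536$)
$\frac{3398}{-38624} + \frac{\sqrt{3115 + 11070}}{g} = \frac{3398}{-38624} + \frac{\sqrt{3115 + 11070}}{3536} = 3398 \left(- \frac{1}{38624}\right) + \sqrt{14185} \cdot \frac{1}{3536} = - \frac{1699}{19312} + \frac{\sqrt{14185}}{3536}$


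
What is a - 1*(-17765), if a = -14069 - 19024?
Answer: -15328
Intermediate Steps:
a = -33093
a - 1*(-17765) = -33093 - 1*(-17765) = -33093 + 17765 = -15328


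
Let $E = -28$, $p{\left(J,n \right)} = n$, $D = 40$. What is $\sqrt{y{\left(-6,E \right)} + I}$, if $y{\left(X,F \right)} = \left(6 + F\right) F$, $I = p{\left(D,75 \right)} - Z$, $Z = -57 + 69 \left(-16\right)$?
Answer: $2 \sqrt{463} \approx 43.035$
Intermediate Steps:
$Z = -1161$ ($Z = -57 - 1104 = -1161$)
$I = 1236$ ($I = 75 - -1161 = 75 + 1161 = 1236$)
$y{\left(X,F \right)} = F \left(6 + F\right)$
$\sqrt{y{\left(-6,E \right)} + I} = \sqrt{- 28 \left(6 - 28\right) + 1236} = \sqrt{\left(-28\right) \left(-22\right) + 1236} = \sqrt{616 + 1236} = \sqrt{1852} = 2 \sqrt{463}$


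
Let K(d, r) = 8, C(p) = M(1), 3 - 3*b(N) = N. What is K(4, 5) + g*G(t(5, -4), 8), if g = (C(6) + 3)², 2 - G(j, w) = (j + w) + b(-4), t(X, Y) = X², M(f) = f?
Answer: -1576/3 ≈ -525.33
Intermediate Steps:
b(N) = 1 - N/3
C(p) = 1
G(j, w) = -⅓ - j - w (G(j, w) = 2 - ((j + w) + (1 - ⅓*(-4))) = 2 - ((j + w) + (1 + 4/3)) = 2 - ((j + w) + 7/3) = 2 - (7/3 + j + w) = 2 + (-7/3 - j - w) = -⅓ - j - w)
g = 16 (g = (1 + 3)² = 4² = 16)
K(4, 5) + g*G(t(5, -4), 8) = 8 + 16*(-⅓ - 1*5² - 1*8) = 8 + 16*(-⅓ - 1*25 - 8) = 8 + 16*(-⅓ - 25 - 8) = 8 + 16*(-100/3) = 8 - 1600/3 = -1576/3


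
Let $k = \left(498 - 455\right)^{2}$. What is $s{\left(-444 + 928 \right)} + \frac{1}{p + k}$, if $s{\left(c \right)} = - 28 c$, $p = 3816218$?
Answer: $- \frac{51742443983}{3818067} \approx -13552.0$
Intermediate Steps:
$k = 1849$ ($k = 43^{2} = 1849$)
$s{\left(-444 + 928 \right)} + \frac{1}{p + k} = - 28 \left(-444 + 928\right) + \frac{1}{3816218 + 1849} = \left(-28\right) 484 + \frac{1}{3818067} = -13552 + \frac{1}{3818067} = - \frac{51742443983}{3818067}$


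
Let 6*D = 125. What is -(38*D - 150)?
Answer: -1925/3 ≈ -641.67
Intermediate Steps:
D = 125/6 (D = (⅙)*125 = 125/6 ≈ 20.833)
-(38*D - 150) = -(38*(125/6) - 150) = -(2375/3 - 150) = -1*1925/3 = -1925/3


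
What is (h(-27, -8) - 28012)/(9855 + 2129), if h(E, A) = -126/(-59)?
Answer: -826291/353528 ≈ -2.3373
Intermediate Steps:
h(E, A) = 126/59 (h(E, A) = -126*(-1/59) = 126/59)
(h(-27, -8) - 28012)/(9855 + 2129) = (126/59 - 28012)/(9855 + 2129) = -1652582/59/11984 = -1652582/59*1/11984 = -826291/353528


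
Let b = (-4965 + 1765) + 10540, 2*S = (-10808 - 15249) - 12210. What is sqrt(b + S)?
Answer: I*sqrt(47174)/2 ≈ 108.6*I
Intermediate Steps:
S = -38267/2 (S = ((-10808 - 15249) - 12210)/2 = (-26057 - 12210)/2 = (1/2)*(-38267) = -38267/2 ≈ -19134.)
b = 7340 (b = -3200 + 10540 = 7340)
sqrt(b + S) = sqrt(7340 - 38267/2) = sqrt(-23587/2) = I*sqrt(47174)/2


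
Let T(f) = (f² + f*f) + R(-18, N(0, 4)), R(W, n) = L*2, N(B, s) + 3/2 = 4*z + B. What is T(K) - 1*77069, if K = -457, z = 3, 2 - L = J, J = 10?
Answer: 340613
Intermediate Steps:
L = -8 (L = 2 - 1*10 = 2 - 10 = -8)
N(B, s) = 21/2 + B (N(B, s) = -3/2 + (4*3 + B) = -3/2 + (12 + B) = 21/2 + B)
R(W, n) = -16 (R(W, n) = -8*2 = -16)
T(f) = -16 + 2*f² (T(f) = (f² + f*f) - 16 = (f² + f²) - 16 = 2*f² - 16 = -16 + 2*f²)
T(K) - 1*77069 = (-16 + 2*(-457)²) - 1*77069 = (-16 + 2*208849) - 77069 = (-16 + 417698) - 77069 = 417682 - 77069 = 340613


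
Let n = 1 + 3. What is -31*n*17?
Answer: -2108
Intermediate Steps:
n = 4
-31*n*17 = -31*4*17 = -124*17 = -2108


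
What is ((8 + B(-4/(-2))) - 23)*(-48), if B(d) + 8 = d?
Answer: 1008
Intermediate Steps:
B(d) = -8 + d
((8 + B(-4/(-2))) - 23)*(-48) = ((8 + (-8 - 4/(-2))) - 23)*(-48) = ((8 + (-8 - 4*(-1/2))) - 23)*(-48) = ((8 + (-8 + 2)) - 23)*(-48) = ((8 - 6) - 23)*(-48) = (2 - 23)*(-48) = -21*(-48) = 1008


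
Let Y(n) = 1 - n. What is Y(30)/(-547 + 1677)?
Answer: -29/1130 ≈ -0.025664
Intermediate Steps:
Y(30)/(-547 + 1677) = (1 - 1*30)/(-547 + 1677) = (1 - 30)/1130 = -29*1/1130 = -29/1130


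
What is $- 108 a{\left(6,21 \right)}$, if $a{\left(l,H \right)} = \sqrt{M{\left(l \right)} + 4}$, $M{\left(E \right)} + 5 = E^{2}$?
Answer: $- 108 \sqrt{35} \approx -638.94$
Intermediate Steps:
$M{\left(E \right)} = -5 + E^{2}$
$a{\left(l,H \right)} = \sqrt{-1 + l^{2}}$ ($a{\left(l,H \right)} = \sqrt{\left(-5 + l^{2}\right) + 4} = \sqrt{-1 + l^{2}}$)
$- 108 a{\left(6,21 \right)} = - 108 \sqrt{-1 + 6^{2}} = - 108 \sqrt{-1 + 36} = - 108 \sqrt{35}$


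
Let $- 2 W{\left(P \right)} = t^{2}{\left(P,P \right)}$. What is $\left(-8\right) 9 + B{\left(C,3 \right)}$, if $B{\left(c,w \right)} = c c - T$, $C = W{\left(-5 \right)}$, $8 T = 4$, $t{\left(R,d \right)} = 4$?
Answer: $- \frac{17}{2} \approx -8.5$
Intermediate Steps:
$T = \frac{1}{2}$ ($T = \frac{1}{8} \cdot 4 = \frac{1}{2} \approx 0.5$)
$W{\left(P \right)} = -8$ ($W{\left(P \right)} = - \frac{4^{2}}{2} = \left(- \frac{1}{2}\right) 16 = -8$)
$C = -8$
$B{\left(c,w \right)} = - \frac{1}{2} + c^{2}$ ($B{\left(c,w \right)} = c c - \frac{1}{2} = c^{2} - \frac{1}{2} = - \frac{1}{2} + c^{2}$)
$\left(-8\right) 9 + B{\left(C,3 \right)} = \left(-8\right) 9 - \left(\frac{1}{2} - \left(-8\right)^{2}\right) = -72 + \left(- \frac{1}{2} + 64\right) = -72 + \frac{127}{2} = - \frac{17}{2}$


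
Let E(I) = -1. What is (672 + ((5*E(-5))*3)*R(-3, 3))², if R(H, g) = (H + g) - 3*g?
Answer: 651249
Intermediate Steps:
R(H, g) = H - 2*g
(672 + ((5*E(-5))*3)*R(-3, 3))² = (672 + ((5*(-1))*3)*(-3 - 2*3))² = (672 + (-5*3)*(-3 - 6))² = (672 - 15*(-9))² = (672 + 135)² = 807² = 651249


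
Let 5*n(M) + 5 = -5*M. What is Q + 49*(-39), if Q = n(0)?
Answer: -1912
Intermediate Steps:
n(M) = -1 - M (n(M) = -1 + (-5*M)/5 = -1 - M)
Q = -1 (Q = -1 - 1*0 = -1 + 0 = -1)
Q + 49*(-39) = -1 + 49*(-39) = -1 - 1911 = -1912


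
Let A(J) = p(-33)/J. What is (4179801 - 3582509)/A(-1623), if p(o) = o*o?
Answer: -323134972/363 ≈ -8.9018e+5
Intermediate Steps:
p(o) = o²
A(J) = 1089/J (A(J) = (-33)²/J = 1089/J)
(4179801 - 3582509)/A(-1623) = (4179801 - 3582509)/((1089/(-1623))) = 597292/((1089*(-1/1623))) = 597292/(-363/541) = 597292*(-541/363) = -323134972/363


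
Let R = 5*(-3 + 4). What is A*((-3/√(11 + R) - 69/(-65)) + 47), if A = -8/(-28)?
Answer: 12301/910 ≈ 13.518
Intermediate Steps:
A = 2/7 (A = -8*(-1/28) = 2/7 ≈ 0.28571)
R = 5 (R = 5*1 = 5)
A*((-3/√(11 + R) - 69/(-65)) + 47) = 2*((-3/√(11 + 5) - 69/(-65)) + 47)/7 = 2*((-3/(√16) - 69*(-1/65)) + 47)/7 = 2*((-3/4 + 69/65) + 47)/7 = 2*((-3*¼ + 69/65) + 47)/7 = 2*((-¾ + 69/65) + 47)/7 = 2*(81/260 + 47)/7 = (2/7)*(12301/260) = 12301/910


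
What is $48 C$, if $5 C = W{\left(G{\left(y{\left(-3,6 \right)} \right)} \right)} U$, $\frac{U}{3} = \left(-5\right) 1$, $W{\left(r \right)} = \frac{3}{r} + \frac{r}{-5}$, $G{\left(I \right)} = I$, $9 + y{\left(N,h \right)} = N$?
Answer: $- \frac{1548}{5} \approx -309.6$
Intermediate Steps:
$y{\left(N,h \right)} = -9 + N$
$W{\left(r \right)} = \frac{3}{r} - \frac{r}{5}$ ($W{\left(r \right)} = \frac{3}{r} + r \left(- \frac{1}{5}\right) = \frac{3}{r} - \frac{r}{5}$)
$U = -15$ ($U = 3 \left(\left(-5\right) 1\right) = 3 \left(-5\right) = -15$)
$C = - \frac{129}{20}$ ($C = \frac{\left(\frac{3}{-9 - 3} - \frac{-9 - 3}{5}\right) \left(-15\right)}{5} = \frac{\left(\frac{3}{-12} - - \frac{12}{5}\right) \left(-15\right)}{5} = \frac{\left(3 \left(- \frac{1}{12}\right) + \frac{12}{5}\right) \left(-15\right)}{5} = \frac{\left(- \frac{1}{4} + \frac{12}{5}\right) \left(-15\right)}{5} = \frac{\frac{43}{20} \left(-15\right)}{5} = \frac{1}{5} \left(- \frac{129}{4}\right) = - \frac{129}{20} \approx -6.45$)
$48 C = 48 \left(- \frac{129}{20}\right) = - \frac{1548}{5}$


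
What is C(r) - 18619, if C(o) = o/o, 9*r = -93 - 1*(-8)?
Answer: -18618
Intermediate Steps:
r = -85/9 (r = (-93 - 1*(-8))/9 = (-93 + 8)/9 = (⅑)*(-85) = -85/9 ≈ -9.4444)
C(o) = 1
C(r) - 18619 = 1 - 18619 = -18618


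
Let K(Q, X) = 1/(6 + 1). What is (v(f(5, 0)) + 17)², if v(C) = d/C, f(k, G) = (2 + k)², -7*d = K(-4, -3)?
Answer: 1665945856/5764801 ≈ 288.99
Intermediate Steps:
K(Q, X) = ⅐ (K(Q, X) = 1/7 = ⅐)
d = -1/49 (d = -⅐*⅐ = -1/49 ≈ -0.020408)
v(C) = -1/(49*C)
(v(f(5, 0)) + 17)² = (-1/(49*(2 + 5)²) + 17)² = (-1/(49*(7²)) + 17)² = (-1/49/49 + 17)² = (-1/49*1/49 + 17)² = (-1/2401 + 17)² = (40816/2401)² = 1665945856/5764801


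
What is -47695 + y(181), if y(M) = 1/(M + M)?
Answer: -17265589/362 ≈ -47695.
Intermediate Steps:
y(M) = 1/(2*M)
-47695 + y(181) = -47695 + (1/2)/181 = -47695 + (1/2)*(1/181) = -47695 + 1/362 = -17265589/362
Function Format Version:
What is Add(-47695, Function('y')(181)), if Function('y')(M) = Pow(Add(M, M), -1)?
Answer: Rational(-17265589, 362) ≈ -47695.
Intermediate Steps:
Function('y')(M) = Mul(Rational(1, 2), Pow(M, -1)) (Function('y')(M) = Pow(Mul(2, M), -1) = Mul(Rational(1, 2), Pow(M, -1)))
Add(-47695, Function('y')(181)) = Add(-47695, Mul(Rational(1, 2), Pow(181, -1))) = Add(-47695, Mul(Rational(1, 2), Rational(1, 181))) = Add(-47695, Rational(1, 362)) = Rational(-17265589, 362)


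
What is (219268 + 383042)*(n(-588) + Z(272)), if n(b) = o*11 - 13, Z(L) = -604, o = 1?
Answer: -364999860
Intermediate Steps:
n(b) = -2 (n(b) = 1*11 - 13 = 11 - 13 = -2)
(219268 + 383042)*(n(-588) + Z(272)) = (219268 + 383042)*(-2 - 604) = 602310*(-606) = -364999860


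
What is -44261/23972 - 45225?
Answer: -1084177961/23972 ≈ -45227.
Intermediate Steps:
-44261/23972 - 45225 = -1084177961/23972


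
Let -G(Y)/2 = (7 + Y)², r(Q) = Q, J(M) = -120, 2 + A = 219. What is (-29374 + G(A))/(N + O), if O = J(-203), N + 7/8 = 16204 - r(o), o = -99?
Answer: -1037808/129457 ≈ -8.0166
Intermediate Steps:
A = 217 (A = -2 + 219 = 217)
N = 130417/8 (N = -7/8 + (16204 - 1*(-99)) = -7/8 + (16204 + 99) = -7/8 + 16303 = 130417/8 ≈ 16302.)
G(Y) = -2*(7 + Y)²
O = -120
(-29374 + G(A))/(N + O) = (-29374 - 2*(7 + 217)²)/(130417/8 - 120) = (-29374 - 2*224²)/(129457/8) = (-29374 - 2*50176)*(8/129457) = (-29374 - 100352)*(8/129457) = -129726*8/129457 = -1037808/129457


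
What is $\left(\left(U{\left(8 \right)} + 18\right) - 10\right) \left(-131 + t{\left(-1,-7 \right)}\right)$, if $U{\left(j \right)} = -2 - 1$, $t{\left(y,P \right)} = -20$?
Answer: $-755$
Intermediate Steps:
$U{\left(j \right)} = -3$ ($U{\left(j \right)} = -2 - 1 = -3$)
$\left(\left(U{\left(8 \right)} + 18\right) - 10\right) \left(-131 + t{\left(-1,-7 \right)}\right) = \left(\left(-3 + 18\right) - 10\right) \left(-131 - 20\right) = \left(15 - 10\right) \left(-151\right) = 5 \left(-151\right) = -755$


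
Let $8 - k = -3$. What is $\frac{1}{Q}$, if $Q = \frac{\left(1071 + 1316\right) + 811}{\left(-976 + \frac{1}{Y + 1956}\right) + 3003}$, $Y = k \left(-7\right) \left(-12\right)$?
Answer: $\frac{5837761}{9210240} \approx 0.63383$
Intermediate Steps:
$k = 11$ ($k = 8 - -3 = 8 + 3 = 11$)
$Y = 924$ ($Y = 11 \left(-7\right) \left(-12\right) = \left(-77\right) \left(-12\right) = 924$)
$Q = \frac{9210240}{5837761}$ ($Q = \frac{\left(1071 + 1316\right) + 811}{\left(-976 + \frac{1}{924 + 1956}\right) + 3003} = \frac{2387 + 811}{\left(-976 + \frac{1}{2880}\right) + 3003} = \frac{3198}{\left(-976 + \frac{1}{2880}\right) + 3003} = \frac{3198}{- \frac{2810879}{2880} + 3003} = \frac{3198}{\frac{5837761}{2880}} = 3198 \cdot \frac{2880}{5837761} = \frac{9210240}{5837761} \approx 1.5777$)
$\frac{1}{Q} = \frac{1}{\frac{9210240}{5837761}} = \frac{5837761}{9210240}$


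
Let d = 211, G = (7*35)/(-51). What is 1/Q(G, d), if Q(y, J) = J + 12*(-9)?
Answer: 1/103 ≈ 0.0097087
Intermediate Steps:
G = -245/51 (G = 245*(-1/51) = -245/51 ≈ -4.8039)
Q(y, J) = -108 + J (Q(y, J) = J - 108 = -108 + J)
1/Q(G, d) = 1/(-108 + 211) = 1/103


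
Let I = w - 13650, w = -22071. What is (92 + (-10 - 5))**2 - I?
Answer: 41650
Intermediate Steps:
I = -35721 (I = -22071 - 13650 = -35721)
(92 + (-10 - 5))**2 - I = (92 + (-10 - 5))**2 - 1*(-35721) = (92 - 15)**2 + 35721 = 77**2 + 35721 = 5929 + 35721 = 41650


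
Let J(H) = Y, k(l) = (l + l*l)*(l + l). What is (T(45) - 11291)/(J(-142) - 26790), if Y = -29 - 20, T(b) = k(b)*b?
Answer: -8372209/26839 ≈ -311.94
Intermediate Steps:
k(l) = 2*l*(l + l²) (k(l) = (l + l²)*(2*l) = 2*l*(l + l²))
T(b) = 2*b³*(1 + b) (T(b) = (2*b²*(1 + b))*b = 2*b³*(1 + b))
Y = -49
J(H) = -49
(T(45) - 11291)/(J(-142) - 26790) = (2*45³*(1 + 45) - 11291)/(-49 - 26790) = (2*91125*46 - 11291)/(-26839) = (8383500 - 11291)*(-1/26839) = 8372209*(-1/26839) = -8372209/26839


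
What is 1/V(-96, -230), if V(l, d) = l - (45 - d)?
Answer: -1/371 ≈ -0.0026954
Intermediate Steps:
V(l, d) = -45 + d + l (V(l, d) = l + (-45 + d) = -45 + d + l)
1/V(-96, -230) = 1/(-45 - 230 - 96) = 1/(-371) = -1/371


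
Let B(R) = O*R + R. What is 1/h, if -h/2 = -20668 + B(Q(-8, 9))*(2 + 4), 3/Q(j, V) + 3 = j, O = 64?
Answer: 11/457036 ≈ 2.4068e-5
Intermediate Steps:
Q(j, V) = 3/(-3 + j)
B(R) = 65*R (B(R) = 64*R + R = 65*R)
h = 457036/11 (h = -2*(-20668 + (65*(3/(-3 - 8)))*(2 + 4)) = -2*(-20668 + (65*(3/(-11)))*6) = -2*(-20668 + (65*(3*(-1/11)))*6) = -2*(-20668 + (65*(-3/11))*6) = -2*(-20668 - 195/11*6) = -2*(-20668 - 1170/11) = -2*(-228518/11) = 457036/11 ≈ 41549.)
1/h = 1/(457036/11) = 11/457036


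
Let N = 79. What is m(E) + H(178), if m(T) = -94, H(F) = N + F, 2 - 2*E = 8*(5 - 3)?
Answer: 163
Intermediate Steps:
E = -7 (E = 1 - 4*(5 - 3) = 1 - 4*2 = 1 - ½*16 = 1 - 8 = -7)
H(F) = 79 + F
m(E) + H(178) = -94 + (79 + 178) = -94 + 257 = 163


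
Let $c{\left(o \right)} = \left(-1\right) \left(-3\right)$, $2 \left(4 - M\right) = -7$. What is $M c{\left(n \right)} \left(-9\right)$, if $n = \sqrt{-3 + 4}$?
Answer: $- \frac{405}{2} \approx -202.5$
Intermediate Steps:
$n = 1$ ($n = \sqrt{1} = 1$)
$M = \frac{15}{2}$ ($M = 4 - - \frac{7}{2} = 4 + \frac{7}{2} = \frac{15}{2} \approx 7.5$)
$c{\left(o \right)} = 3$
$M c{\left(n \right)} \left(-9\right) = \frac{15}{2} \cdot 3 \left(-9\right) = \frac{45}{2} \left(-9\right) = - \frac{405}{2}$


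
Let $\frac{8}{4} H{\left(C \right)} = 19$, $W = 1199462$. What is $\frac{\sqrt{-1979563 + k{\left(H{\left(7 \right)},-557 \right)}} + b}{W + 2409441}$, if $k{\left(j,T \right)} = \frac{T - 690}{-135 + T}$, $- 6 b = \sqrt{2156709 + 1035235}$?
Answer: $- \frac{\sqrt{797986}}{10826709} + \frac{3 i \sqrt{26331683153}}{1248680438} \approx -8.2509 \cdot 10^{-5} + 0.00038986 i$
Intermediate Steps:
$b = - \frac{\sqrt{797986}}{3}$ ($b = - \frac{\sqrt{2156709 + 1035235}}{6} = - \frac{\sqrt{3191944}}{6} = - \frac{2 \sqrt{797986}}{6} = - \frac{\sqrt{797986}}{3} \approx -297.77$)
$H{\left(C \right)} = \frac{19}{2}$ ($H{\left(C \right)} = \frac{1}{2} \cdot 19 = \frac{19}{2}$)
$k{\left(j,T \right)} = \frac{-690 + T}{-135 + T}$
$\frac{\sqrt{-1979563 + k{\left(H{\left(7 \right)},-557 \right)}} + b}{W + 2409441} = \frac{\sqrt{-1979563 + \frac{-690 - 557}{-135 - 557}} - \frac{\sqrt{797986}}{3}}{1199462 + 2409441} = \frac{\sqrt{-1979563 + \frac{1}{-692} \left(-1247\right)} - \frac{\sqrt{797986}}{3}}{3608903} = \left(\sqrt{-1979563 - - \frac{1247}{692}} - \frac{\sqrt{797986}}{3}\right) \frac{1}{3608903} = \left(\sqrt{-1979563 + \frac{1247}{692}} - \frac{\sqrt{797986}}{3}\right) \frac{1}{3608903} = \left(\sqrt{- \frac{1369856349}{692}} - \frac{\sqrt{797986}}{3}\right) \frac{1}{3608903} = \left(\frac{3 i \sqrt{26331683153}}{346} - \frac{\sqrt{797986}}{3}\right) \frac{1}{3608903} = \left(- \frac{\sqrt{797986}}{3} + \frac{3 i \sqrt{26331683153}}{346}\right) \frac{1}{3608903} = - \frac{\sqrt{797986}}{10826709} + \frac{3 i \sqrt{26331683153}}{1248680438}$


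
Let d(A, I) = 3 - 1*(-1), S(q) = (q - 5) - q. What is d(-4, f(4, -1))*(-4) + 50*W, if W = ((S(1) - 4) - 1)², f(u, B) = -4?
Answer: 4984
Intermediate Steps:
S(q) = -5 (S(q) = (-5 + q) - q = -5)
d(A, I) = 4 (d(A, I) = 3 + 1 = 4)
W = 100 (W = ((-5 - 4) - 1)² = (-9 - 1)² = (-10)² = 100)
d(-4, f(4, -1))*(-4) + 50*W = 4*(-4) + 50*100 = -16 + 5000 = 4984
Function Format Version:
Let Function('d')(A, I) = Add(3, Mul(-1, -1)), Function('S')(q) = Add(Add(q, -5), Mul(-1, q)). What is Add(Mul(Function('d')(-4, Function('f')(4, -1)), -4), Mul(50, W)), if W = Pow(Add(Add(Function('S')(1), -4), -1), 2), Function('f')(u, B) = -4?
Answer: 4984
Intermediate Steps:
Function('S')(q) = -5 (Function('S')(q) = Add(Add(-5, q), Mul(-1, q)) = -5)
Function('d')(A, I) = 4 (Function('d')(A, I) = Add(3, 1) = 4)
W = 100 (W = Pow(Add(Add(-5, -4), -1), 2) = Pow(Add(-9, -1), 2) = Pow(-10, 2) = 100)
Add(Mul(Function('d')(-4, Function('f')(4, -1)), -4), Mul(50, W)) = Add(Mul(4, -4), Mul(50, 100)) = Add(-16, 5000) = 4984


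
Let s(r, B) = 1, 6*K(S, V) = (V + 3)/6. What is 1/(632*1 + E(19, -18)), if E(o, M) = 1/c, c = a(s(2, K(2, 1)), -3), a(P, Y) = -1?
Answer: 1/631 ≈ 0.0015848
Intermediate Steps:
K(S, V) = 1/12 + V/36 (K(S, V) = ((V + 3)/6)/6 = ((3 + V)*(⅙))/6 = (½ + V/6)/6 = 1/12 + V/36)
c = -1
E(o, M) = -1 (E(o, M) = 1/(-1) = -1)
1/(632*1 + E(19, -18)) = 1/(632*1 - 1) = 1/(632 - 1) = 1/631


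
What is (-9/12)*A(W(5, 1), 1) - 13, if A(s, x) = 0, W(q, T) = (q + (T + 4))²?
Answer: -13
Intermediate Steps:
W(q, T) = (4 + T + q)² (W(q, T) = (q + (4 + T))² = (4 + T + q)²)
(-9/12)*A(W(5, 1), 1) - 13 = -9/12*0 - 13 = -9*1/12*0 - 13 = -¾*0 - 13 = 0 - 13 = -13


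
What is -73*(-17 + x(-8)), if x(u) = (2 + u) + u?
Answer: 2263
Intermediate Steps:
x(u) = 2 + 2*u
-73*(-17 + x(-8)) = -73*(-17 + (2 + 2*(-8))) = -73*(-17 + (2 - 16)) = -73*(-17 - 14) = -73*(-31) = 2263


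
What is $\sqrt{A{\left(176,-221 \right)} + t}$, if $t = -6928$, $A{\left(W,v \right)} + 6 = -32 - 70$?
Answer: $2 i \sqrt{1759} \approx 83.881 i$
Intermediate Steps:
$A{\left(W,v \right)} = -108$ ($A{\left(W,v \right)} = -6 - 102 = -108$)
$\sqrt{A{\left(176,-221 \right)} + t} = \sqrt{-108 - 6928} = \sqrt{-7036} = 2 i \sqrt{1759}$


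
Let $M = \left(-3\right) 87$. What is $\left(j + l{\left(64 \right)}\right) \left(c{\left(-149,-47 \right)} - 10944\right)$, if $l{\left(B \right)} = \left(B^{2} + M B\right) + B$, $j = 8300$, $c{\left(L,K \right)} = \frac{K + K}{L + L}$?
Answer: $\frac{6920304596}{149} \approx 4.6445 \cdot 10^{7}$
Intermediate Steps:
$c{\left(L,K \right)} = \frac{K}{L}$ ($c{\left(L,K \right)} = \frac{2 K}{2 L} = 2 K \frac{1}{2 L} = \frac{K}{L}$)
$M = -261$
$l{\left(B \right)} = B^{2} - 260 B$ ($l{\left(B \right)} = \left(B^{2} - 261 B\right) + B = B^{2} - 260 B$)
$\left(j + l{\left(64 \right)}\right) \left(c{\left(-149,-47 \right)} - 10944\right) = \left(8300 + 64 \left(-260 + 64\right)\right) \left(- \frac{47}{-149} - 10944\right) = \left(8300 + 64 \left(-196\right)\right) \left(\left(-47\right) \left(- \frac{1}{149}\right) - 10944\right) = \left(8300 - 12544\right) \left(\frac{47}{149} - 10944\right) = \left(-4244\right) \left(- \frac{1630609}{149}\right) = \frac{6920304596}{149}$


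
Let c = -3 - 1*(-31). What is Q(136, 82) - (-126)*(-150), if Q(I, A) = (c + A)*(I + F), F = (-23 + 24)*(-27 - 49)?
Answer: -12300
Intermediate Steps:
c = 28 (c = -3 + 31 = 28)
F = -76 (F = 1*(-76) = -76)
Q(I, A) = (-76 + I)*(28 + A) (Q(I, A) = (28 + A)*(I - 76) = (28 + A)*(-76 + I) = (-76 + I)*(28 + A))
Q(136, 82) - (-126)*(-150) = (-2128 - 76*82 + 28*136 + 82*136) - (-126)*(-150) = (-2128 - 6232 + 3808 + 11152) - 1*18900 = 6600 - 18900 = -12300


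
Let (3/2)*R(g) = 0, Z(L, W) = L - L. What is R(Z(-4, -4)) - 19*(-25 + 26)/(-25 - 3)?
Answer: 19/28 ≈ 0.67857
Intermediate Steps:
Z(L, W) = 0
R(g) = 0 (R(g) = (2/3)*0 = 0)
R(Z(-4, -4)) - 19*(-25 + 26)/(-25 - 3) = 0 - 19*(-25 + 26)/(-25 - 3) = 0 - 19/(-28) = 0 - 19*(-1)/28 = 0 - 19*(-1/28) = 0 + 19/28 = 19/28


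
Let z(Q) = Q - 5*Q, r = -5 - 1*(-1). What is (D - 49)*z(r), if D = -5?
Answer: -864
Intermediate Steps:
r = -4 (r = -5 + 1 = -4)
z(Q) = -4*Q
(D - 49)*z(r) = (-5 - 49)*(-4*(-4)) = -54*16 = -864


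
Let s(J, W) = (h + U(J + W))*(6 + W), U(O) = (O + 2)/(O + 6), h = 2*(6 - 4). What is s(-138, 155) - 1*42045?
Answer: -41268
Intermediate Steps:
h = 4 (h = 2*2 = 4)
U(O) = (2 + O)/(6 + O)
s(J, W) = (4 + (2 + J + W)/(6 + J + W))*(6 + W) (s(J, W) = (4 + (2 + (J + W))/(6 + (J + W)))*(6 + W) = (4 + (2 + J + W)/(6 + J + W))*(6 + W))
s(-138, 155) - 1*42045 = (156 + 5*155² + 30*(-138) + 56*155 + 5*(-138)*155)/(6 - 138 + 155) - 1*42045 = (156 + 5*24025 - 4140 + 8680 - 106950)/23 - 42045 = (156 + 120125 - 4140 + 8680 - 106950)/23 - 42045 = (1/23)*17871 - 42045 = 777 - 42045 = -41268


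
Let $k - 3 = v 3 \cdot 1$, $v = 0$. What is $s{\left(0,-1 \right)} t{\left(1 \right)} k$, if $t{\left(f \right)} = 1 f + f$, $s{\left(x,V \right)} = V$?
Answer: $-6$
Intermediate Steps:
$k = 3$ ($k = 3 + 0 \cdot 3 \cdot 1 = 3 + 0 \cdot 1 = 3 + 0 = 3$)
$t{\left(f \right)} = 2 f$ ($t{\left(f \right)} = f + f = 2 f$)
$s{\left(0,-1 \right)} t{\left(1 \right)} k = - 2 \cdot 1 \cdot 3 = \left(-1\right) 2 \cdot 3 = \left(-2\right) 3 = -6$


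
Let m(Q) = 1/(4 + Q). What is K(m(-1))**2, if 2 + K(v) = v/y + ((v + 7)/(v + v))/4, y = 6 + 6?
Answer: 49/81 ≈ 0.60494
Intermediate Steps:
y = 12
K(v) = -2 + v/12 + (7 + v)/(8*v) (K(v) = -2 + (v/12 + ((v + 7)/(v + v))/4) = -2 + (v*(1/12) + ((7 + v)/((2*v)))*(1/4)) = -2 + (v/12 + ((7 + v)*(1/(2*v)))*(1/4)) = -2 + (v/12 + ((7 + v)/(2*v))*(1/4)) = -2 + (v/12 + (7 + v)/(8*v)) = -2 + v/12 + (7 + v)/(8*v))
K(m(-1))**2 = ((21 + (-45 + 2/(4 - 1))/(4 - 1))/(24*(1/(4 - 1))))**2 = ((21 + (-45 + 2/3)/3)/(24*(1/3)))**2 = ((21 + (-45 + 2*(1/3))/3)/(24*(1/3)))**2 = ((1/24)*3*(21 + (-45 + 2/3)/3))**2 = ((1/24)*3*(21 + (1/3)*(-133/3)))**2 = ((1/24)*3*(21 - 133/9))**2 = ((1/24)*3*(56/9))**2 = (7/9)**2 = 49/81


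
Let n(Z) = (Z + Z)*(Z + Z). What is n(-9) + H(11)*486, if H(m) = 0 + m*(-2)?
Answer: -10368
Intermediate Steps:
H(m) = -2*m (H(m) = 0 - 2*m = -2*m)
n(Z) = 4*Z² (n(Z) = (2*Z)*(2*Z) = 4*Z²)
n(-9) + H(11)*486 = 4*(-9)² - 2*11*486 = 4*81 - 22*486 = 324 - 10692 = -10368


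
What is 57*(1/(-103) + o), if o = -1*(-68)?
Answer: 399171/103 ≈ 3875.4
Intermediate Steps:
o = 68
57*(1/(-103) + o) = 57*(1/(-103) + 68) = 57*(-1/103 + 68) = 57*(7003/103) = 399171/103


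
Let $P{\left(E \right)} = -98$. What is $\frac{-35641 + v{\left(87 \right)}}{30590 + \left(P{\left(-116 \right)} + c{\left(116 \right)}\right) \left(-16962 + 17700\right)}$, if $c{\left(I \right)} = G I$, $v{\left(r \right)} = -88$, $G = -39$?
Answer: $\frac{35729}{3380446} \approx 0.010569$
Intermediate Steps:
$c{\left(I \right)} = - 39 I$
$\frac{-35641 + v{\left(87 \right)}}{30590 + \left(P{\left(-116 \right)} + c{\left(116 \right)}\right) \left(-16962 + 17700\right)} = \frac{-35641 - 88}{30590 + \left(-98 - 4524\right) \left(-16962 + 17700\right)} = - \frac{35729}{30590 + \left(-98 - 4524\right) 738} = - \frac{35729}{30590 - 3411036} = - \frac{35729}{-3380446} = \left(-35729\right) \left(- \frac{1}{3380446}\right) = \frac{35729}{3380446}$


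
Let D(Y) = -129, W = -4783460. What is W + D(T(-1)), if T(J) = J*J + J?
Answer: -4783589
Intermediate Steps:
T(J) = J + J² (T(J) = J² + J = J + J²)
W + D(T(-1)) = -4783460 - 129 = -4783589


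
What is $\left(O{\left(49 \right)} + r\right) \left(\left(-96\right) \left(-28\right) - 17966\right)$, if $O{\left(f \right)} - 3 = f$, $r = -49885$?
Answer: $761348574$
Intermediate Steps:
$O{\left(f \right)} = 3 + f$
$\left(O{\left(49 \right)} + r\right) \left(\left(-96\right) \left(-28\right) - 17966\right) = \left(\left(3 + 49\right) - 49885\right) \left(\left(-96\right) \left(-28\right) - 17966\right) = \left(52 - 49885\right) \left(2688 - 17966\right) = \left(-49833\right) \left(-15278\right) = 761348574$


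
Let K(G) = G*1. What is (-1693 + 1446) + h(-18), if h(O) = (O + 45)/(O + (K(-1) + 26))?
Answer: -1702/7 ≈ -243.14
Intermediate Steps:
K(G) = G
h(O) = (45 + O)/(25 + O) (h(O) = (O + 45)/(O + (-1 + 26)) = (45 + O)/(O + 25) = (45 + O)/(25 + O))
(-1693 + 1446) + h(-18) = (-1693 + 1446) + (45 - 18)/(25 - 18) = -247 + 27/7 = -1702/7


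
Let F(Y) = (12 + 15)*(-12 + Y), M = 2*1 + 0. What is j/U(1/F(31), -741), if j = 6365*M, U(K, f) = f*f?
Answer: 670/28899 ≈ 0.023184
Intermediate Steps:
M = 2 (M = 2 + 0 = 2)
F(Y) = -324 + 27*Y (F(Y) = 27*(-12 + Y) = -324 + 27*Y)
U(K, f) = f²
j = 12730 (j = 6365*2 = 12730)
j/U(1/F(31), -741) = 12730/((-741)²) = 12730/549081 = 12730*(1/549081) = 670/28899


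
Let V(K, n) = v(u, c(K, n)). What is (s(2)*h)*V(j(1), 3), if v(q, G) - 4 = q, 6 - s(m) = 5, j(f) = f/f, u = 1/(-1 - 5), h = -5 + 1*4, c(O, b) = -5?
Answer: -23/6 ≈ -3.8333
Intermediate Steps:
h = -1 (h = -5 + 4 = -1)
u = -1/6 (u = 1/(-6) = -1/6 ≈ -0.16667)
j(f) = 1
s(m) = 1 (s(m) = 6 - 1*5 = 6 - 5 = 1)
v(q, G) = 4 + q
V(K, n) = 23/6 (V(K, n) = 4 - 1/6 = 23/6)
(s(2)*h)*V(j(1), 3) = (1*(-1))*(23/6) = -1*23/6 = -23/6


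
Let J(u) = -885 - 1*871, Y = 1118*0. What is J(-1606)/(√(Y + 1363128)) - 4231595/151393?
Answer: -4231595/151393 - 439*√340782/170391 ≈ -29.455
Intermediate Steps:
Y = 0
J(u) = -1756 (J(u) = -885 - 871 = -1756)
J(-1606)/(√(Y + 1363128)) - 4231595/151393 = -1756/√(0 + 1363128) - 4231595/151393 = -1756*√340782/681564 - 4231595*1/151393 = -1756*√340782/681564 - 4231595/151393 = -439*√340782/170391 - 4231595/151393 = -4231595/151393 - 439*√340782/170391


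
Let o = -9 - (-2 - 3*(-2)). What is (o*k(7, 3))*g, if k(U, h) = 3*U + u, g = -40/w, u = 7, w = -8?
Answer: -1820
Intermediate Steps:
g = 5 (g = -40/(-8) = -40*(-⅛) = 5)
k(U, h) = 7 + 3*U (k(U, h) = 3*U + 7 = 7 + 3*U)
o = -13 (o = -9 - (-2 + 6) = -9 - 1*4 = -9 - 4 = -13)
(o*k(7, 3))*g = -13*(7 + 3*7)*5 = -13*(7 + 21)*5 = -13*28*5 = -364*5 = -1820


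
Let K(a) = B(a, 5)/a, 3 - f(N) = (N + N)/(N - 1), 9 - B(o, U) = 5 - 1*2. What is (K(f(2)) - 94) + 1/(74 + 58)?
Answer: -13199/132 ≈ -99.992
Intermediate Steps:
B(o, U) = 6 (B(o, U) = 9 - (5 - 1*2) = 9 - (5 - 2) = 9 - 1*3 = 9 - 3 = 6)
f(N) = 3 - 2*N/(-1 + N) (f(N) = 3 - (N + N)/(N - 1) = 3 - 2*N/(-1 + N))
K(a) = 6/a
(K(f(2)) - 94) + 1/(74 + 58) = (6/(((-3 + 2)/(-1 + 2))) - 94) + 1/(74 + 58) = (6/((-1/1)) - 94) + 1/132 = (6/((1*(-1))) - 94) + 1/132 = (6/(-1) - 94) + 1/132 = (6*(-1) - 94) + 1/132 = (-6 - 94) + 1/132 = -100 + 1/132 = -13199/132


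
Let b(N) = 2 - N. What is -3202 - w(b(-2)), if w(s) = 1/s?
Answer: -12809/4 ≈ -3202.3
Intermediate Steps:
-3202 - w(b(-2)) = -3202 - 1/(2 - 1*(-2)) = -3202 - 1/(2 + 2) = -3202 - 1/4 = -12809/4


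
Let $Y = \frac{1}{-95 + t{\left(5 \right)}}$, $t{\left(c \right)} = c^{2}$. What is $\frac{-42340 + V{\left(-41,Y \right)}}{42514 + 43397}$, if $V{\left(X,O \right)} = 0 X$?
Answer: $- \frac{42340}{85911} \approx -0.49284$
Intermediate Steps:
$Y = - \frac{1}{70}$ ($Y = \frac{1}{-95 + 5^{2}} = \frac{1}{-95 + 25} = \frac{1}{-70} = - \frac{1}{70} \approx -0.014286$)
$V{\left(X,O \right)} = 0$
$\frac{-42340 + V{\left(-41,Y \right)}}{42514 + 43397} = \frac{-42340 + 0}{42514 + 43397} = - \frac{42340}{85911}$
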